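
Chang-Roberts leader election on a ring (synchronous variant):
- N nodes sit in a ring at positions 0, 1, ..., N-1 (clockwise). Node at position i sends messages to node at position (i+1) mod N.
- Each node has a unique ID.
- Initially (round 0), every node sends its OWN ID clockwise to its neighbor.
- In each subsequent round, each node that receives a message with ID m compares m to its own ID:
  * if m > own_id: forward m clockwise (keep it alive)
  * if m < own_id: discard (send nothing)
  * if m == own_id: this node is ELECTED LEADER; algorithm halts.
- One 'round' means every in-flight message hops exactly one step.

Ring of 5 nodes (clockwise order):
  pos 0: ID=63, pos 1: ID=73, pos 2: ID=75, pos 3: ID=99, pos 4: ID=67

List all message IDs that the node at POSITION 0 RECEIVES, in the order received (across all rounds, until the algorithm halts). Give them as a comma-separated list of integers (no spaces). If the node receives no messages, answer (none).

Answer: 67,99

Derivation:
Round 1: pos1(id73) recv 63: drop; pos2(id75) recv 73: drop; pos3(id99) recv 75: drop; pos4(id67) recv 99: fwd; pos0(id63) recv 67: fwd
Round 2: pos0(id63) recv 99: fwd; pos1(id73) recv 67: drop
Round 3: pos1(id73) recv 99: fwd
Round 4: pos2(id75) recv 99: fwd
Round 5: pos3(id99) recv 99: ELECTED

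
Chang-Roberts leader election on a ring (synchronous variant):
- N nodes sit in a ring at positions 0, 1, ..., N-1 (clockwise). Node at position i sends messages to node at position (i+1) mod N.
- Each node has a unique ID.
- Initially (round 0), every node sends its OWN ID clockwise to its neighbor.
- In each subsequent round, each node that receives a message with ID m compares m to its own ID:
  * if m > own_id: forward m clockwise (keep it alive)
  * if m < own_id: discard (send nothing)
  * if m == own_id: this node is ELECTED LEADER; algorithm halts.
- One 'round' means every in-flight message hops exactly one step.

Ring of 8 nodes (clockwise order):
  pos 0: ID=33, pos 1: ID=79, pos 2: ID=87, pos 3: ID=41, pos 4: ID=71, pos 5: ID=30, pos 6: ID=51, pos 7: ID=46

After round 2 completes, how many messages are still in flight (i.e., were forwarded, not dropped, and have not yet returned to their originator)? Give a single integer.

Round 1: pos1(id79) recv 33: drop; pos2(id87) recv 79: drop; pos3(id41) recv 87: fwd; pos4(id71) recv 41: drop; pos5(id30) recv 71: fwd; pos6(id51) recv 30: drop; pos7(id46) recv 51: fwd; pos0(id33) recv 46: fwd
Round 2: pos4(id71) recv 87: fwd; pos6(id51) recv 71: fwd; pos0(id33) recv 51: fwd; pos1(id79) recv 46: drop
After round 2: 3 messages still in flight

Answer: 3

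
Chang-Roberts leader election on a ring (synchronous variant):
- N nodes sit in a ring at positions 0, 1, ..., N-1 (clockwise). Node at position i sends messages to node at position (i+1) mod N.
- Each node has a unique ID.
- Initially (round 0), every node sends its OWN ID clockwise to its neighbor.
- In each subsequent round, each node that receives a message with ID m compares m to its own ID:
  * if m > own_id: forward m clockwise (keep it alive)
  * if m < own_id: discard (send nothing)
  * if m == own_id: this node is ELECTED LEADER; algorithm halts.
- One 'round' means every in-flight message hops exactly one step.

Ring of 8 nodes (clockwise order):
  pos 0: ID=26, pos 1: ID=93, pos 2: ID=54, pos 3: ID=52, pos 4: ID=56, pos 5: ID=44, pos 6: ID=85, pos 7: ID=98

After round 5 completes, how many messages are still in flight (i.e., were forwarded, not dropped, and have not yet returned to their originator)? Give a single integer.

Round 1: pos1(id93) recv 26: drop; pos2(id54) recv 93: fwd; pos3(id52) recv 54: fwd; pos4(id56) recv 52: drop; pos5(id44) recv 56: fwd; pos6(id85) recv 44: drop; pos7(id98) recv 85: drop; pos0(id26) recv 98: fwd
Round 2: pos3(id52) recv 93: fwd; pos4(id56) recv 54: drop; pos6(id85) recv 56: drop; pos1(id93) recv 98: fwd
Round 3: pos4(id56) recv 93: fwd; pos2(id54) recv 98: fwd
Round 4: pos5(id44) recv 93: fwd; pos3(id52) recv 98: fwd
Round 5: pos6(id85) recv 93: fwd; pos4(id56) recv 98: fwd
After round 5: 2 messages still in flight

Answer: 2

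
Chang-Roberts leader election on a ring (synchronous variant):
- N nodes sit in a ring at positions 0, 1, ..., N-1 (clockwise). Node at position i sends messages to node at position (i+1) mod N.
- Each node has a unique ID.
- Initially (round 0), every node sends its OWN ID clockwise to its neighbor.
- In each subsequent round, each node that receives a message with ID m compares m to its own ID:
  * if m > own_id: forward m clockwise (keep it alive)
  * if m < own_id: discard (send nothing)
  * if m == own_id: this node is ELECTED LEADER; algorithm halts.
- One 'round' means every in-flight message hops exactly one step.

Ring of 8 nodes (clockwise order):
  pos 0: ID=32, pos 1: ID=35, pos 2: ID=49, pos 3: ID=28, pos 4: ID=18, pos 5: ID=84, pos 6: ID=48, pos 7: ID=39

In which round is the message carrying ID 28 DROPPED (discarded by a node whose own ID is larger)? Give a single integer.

Answer: 2

Derivation:
Round 1: pos1(id35) recv 32: drop; pos2(id49) recv 35: drop; pos3(id28) recv 49: fwd; pos4(id18) recv 28: fwd; pos5(id84) recv 18: drop; pos6(id48) recv 84: fwd; pos7(id39) recv 48: fwd; pos0(id32) recv 39: fwd
Round 2: pos4(id18) recv 49: fwd; pos5(id84) recv 28: drop; pos7(id39) recv 84: fwd; pos0(id32) recv 48: fwd; pos1(id35) recv 39: fwd
Round 3: pos5(id84) recv 49: drop; pos0(id32) recv 84: fwd; pos1(id35) recv 48: fwd; pos2(id49) recv 39: drop
Round 4: pos1(id35) recv 84: fwd; pos2(id49) recv 48: drop
Round 5: pos2(id49) recv 84: fwd
Round 6: pos3(id28) recv 84: fwd
Round 7: pos4(id18) recv 84: fwd
Round 8: pos5(id84) recv 84: ELECTED
Message ID 28 originates at pos 3; dropped at pos 5 in round 2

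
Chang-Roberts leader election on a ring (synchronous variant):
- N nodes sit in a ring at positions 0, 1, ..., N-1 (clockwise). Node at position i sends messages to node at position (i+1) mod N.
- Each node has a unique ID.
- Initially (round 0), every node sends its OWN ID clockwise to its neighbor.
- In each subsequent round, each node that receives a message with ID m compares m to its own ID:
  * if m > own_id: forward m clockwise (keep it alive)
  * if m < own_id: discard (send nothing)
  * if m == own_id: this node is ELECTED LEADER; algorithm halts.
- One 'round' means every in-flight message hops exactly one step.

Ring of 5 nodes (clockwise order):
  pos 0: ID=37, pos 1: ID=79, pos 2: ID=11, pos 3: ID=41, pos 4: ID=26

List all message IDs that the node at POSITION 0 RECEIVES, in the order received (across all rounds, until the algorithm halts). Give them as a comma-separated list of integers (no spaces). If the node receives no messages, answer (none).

Answer: 26,41,79

Derivation:
Round 1: pos1(id79) recv 37: drop; pos2(id11) recv 79: fwd; pos3(id41) recv 11: drop; pos4(id26) recv 41: fwd; pos0(id37) recv 26: drop
Round 2: pos3(id41) recv 79: fwd; pos0(id37) recv 41: fwd
Round 3: pos4(id26) recv 79: fwd; pos1(id79) recv 41: drop
Round 4: pos0(id37) recv 79: fwd
Round 5: pos1(id79) recv 79: ELECTED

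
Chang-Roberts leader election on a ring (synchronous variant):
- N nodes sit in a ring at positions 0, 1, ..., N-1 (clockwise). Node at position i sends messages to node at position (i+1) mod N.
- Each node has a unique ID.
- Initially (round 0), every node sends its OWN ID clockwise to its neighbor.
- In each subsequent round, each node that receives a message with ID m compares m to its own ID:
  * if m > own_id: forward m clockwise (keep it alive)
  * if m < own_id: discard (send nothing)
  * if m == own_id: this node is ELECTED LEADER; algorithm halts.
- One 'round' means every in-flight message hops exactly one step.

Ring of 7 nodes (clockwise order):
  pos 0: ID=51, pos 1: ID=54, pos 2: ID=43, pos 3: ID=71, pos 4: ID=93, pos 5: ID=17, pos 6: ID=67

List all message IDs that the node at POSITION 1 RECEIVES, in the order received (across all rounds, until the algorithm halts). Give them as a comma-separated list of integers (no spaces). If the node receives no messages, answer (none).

Round 1: pos1(id54) recv 51: drop; pos2(id43) recv 54: fwd; pos3(id71) recv 43: drop; pos4(id93) recv 71: drop; pos5(id17) recv 93: fwd; pos6(id67) recv 17: drop; pos0(id51) recv 67: fwd
Round 2: pos3(id71) recv 54: drop; pos6(id67) recv 93: fwd; pos1(id54) recv 67: fwd
Round 3: pos0(id51) recv 93: fwd; pos2(id43) recv 67: fwd
Round 4: pos1(id54) recv 93: fwd; pos3(id71) recv 67: drop
Round 5: pos2(id43) recv 93: fwd
Round 6: pos3(id71) recv 93: fwd
Round 7: pos4(id93) recv 93: ELECTED

Answer: 51,67,93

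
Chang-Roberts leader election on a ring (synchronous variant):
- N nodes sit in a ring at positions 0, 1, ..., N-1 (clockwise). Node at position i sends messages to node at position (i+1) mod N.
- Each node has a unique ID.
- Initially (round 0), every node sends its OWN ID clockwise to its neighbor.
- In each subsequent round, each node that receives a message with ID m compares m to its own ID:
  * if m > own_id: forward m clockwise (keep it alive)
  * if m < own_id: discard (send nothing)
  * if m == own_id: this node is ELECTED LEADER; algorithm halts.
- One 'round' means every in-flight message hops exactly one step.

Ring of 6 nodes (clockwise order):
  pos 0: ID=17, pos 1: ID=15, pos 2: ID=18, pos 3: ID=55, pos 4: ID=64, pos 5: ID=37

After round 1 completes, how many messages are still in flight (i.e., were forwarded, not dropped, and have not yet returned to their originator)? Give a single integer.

Answer: 3

Derivation:
Round 1: pos1(id15) recv 17: fwd; pos2(id18) recv 15: drop; pos3(id55) recv 18: drop; pos4(id64) recv 55: drop; pos5(id37) recv 64: fwd; pos0(id17) recv 37: fwd
After round 1: 3 messages still in flight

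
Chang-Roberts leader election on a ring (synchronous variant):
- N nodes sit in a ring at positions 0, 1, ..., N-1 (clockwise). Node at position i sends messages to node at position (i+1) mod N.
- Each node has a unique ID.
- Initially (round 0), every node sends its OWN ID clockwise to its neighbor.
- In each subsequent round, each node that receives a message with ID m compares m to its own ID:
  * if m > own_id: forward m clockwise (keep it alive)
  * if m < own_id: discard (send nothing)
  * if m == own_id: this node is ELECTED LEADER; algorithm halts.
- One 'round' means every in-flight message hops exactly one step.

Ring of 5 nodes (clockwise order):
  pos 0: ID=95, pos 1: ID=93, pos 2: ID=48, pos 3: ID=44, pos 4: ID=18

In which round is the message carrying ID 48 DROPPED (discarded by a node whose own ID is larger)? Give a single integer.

Answer: 3

Derivation:
Round 1: pos1(id93) recv 95: fwd; pos2(id48) recv 93: fwd; pos3(id44) recv 48: fwd; pos4(id18) recv 44: fwd; pos0(id95) recv 18: drop
Round 2: pos2(id48) recv 95: fwd; pos3(id44) recv 93: fwd; pos4(id18) recv 48: fwd; pos0(id95) recv 44: drop
Round 3: pos3(id44) recv 95: fwd; pos4(id18) recv 93: fwd; pos0(id95) recv 48: drop
Round 4: pos4(id18) recv 95: fwd; pos0(id95) recv 93: drop
Round 5: pos0(id95) recv 95: ELECTED
Message ID 48 originates at pos 2; dropped at pos 0 in round 3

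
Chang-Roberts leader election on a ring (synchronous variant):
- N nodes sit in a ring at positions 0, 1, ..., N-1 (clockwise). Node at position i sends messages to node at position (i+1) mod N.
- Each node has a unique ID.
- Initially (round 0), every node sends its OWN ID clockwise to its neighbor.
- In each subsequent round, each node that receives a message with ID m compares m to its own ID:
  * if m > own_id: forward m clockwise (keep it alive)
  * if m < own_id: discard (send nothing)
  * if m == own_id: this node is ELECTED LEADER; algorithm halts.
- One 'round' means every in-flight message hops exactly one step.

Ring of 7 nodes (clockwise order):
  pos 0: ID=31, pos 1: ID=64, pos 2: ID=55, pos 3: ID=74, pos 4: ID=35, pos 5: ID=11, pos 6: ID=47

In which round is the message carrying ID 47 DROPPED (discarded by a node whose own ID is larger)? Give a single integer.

Round 1: pos1(id64) recv 31: drop; pos2(id55) recv 64: fwd; pos3(id74) recv 55: drop; pos4(id35) recv 74: fwd; pos5(id11) recv 35: fwd; pos6(id47) recv 11: drop; pos0(id31) recv 47: fwd
Round 2: pos3(id74) recv 64: drop; pos5(id11) recv 74: fwd; pos6(id47) recv 35: drop; pos1(id64) recv 47: drop
Round 3: pos6(id47) recv 74: fwd
Round 4: pos0(id31) recv 74: fwd
Round 5: pos1(id64) recv 74: fwd
Round 6: pos2(id55) recv 74: fwd
Round 7: pos3(id74) recv 74: ELECTED
Message ID 47 originates at pos 6; dropped at pos 1 in round 2

Answer: 2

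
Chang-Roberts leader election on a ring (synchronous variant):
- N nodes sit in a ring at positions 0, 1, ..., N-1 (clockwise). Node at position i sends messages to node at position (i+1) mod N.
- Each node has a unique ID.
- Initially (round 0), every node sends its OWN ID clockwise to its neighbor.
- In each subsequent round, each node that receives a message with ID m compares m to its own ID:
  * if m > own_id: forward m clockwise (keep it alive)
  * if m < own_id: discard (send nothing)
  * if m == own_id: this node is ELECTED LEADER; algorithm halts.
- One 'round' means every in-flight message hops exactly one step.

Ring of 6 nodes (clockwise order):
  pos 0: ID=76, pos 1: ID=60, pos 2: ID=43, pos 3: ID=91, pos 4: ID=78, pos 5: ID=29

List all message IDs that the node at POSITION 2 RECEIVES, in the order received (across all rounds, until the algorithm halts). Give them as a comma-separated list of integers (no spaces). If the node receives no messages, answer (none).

Answer: 60,76,78,91

Derivation:
Round 1: pos1(id60) recv 76: fwd; pos2(id43) recv 60: fwd; pos3(id91) recv 43: drop; pos4(id78) recv 91: fwd; pos5(id29) recv 78: fwd; pos0(id76) recv 29: drop
Round 2: pos2(id43) recv 76: fwd; pos3(id91) recv 60: drop; pos5(id29) recv 91: fwd; pos0(id76) recv 78: fwd
Round 3: pos3(id91) recv 76: drop; pos0(id76) recv 91: fwd; pos1(id60) recv 78: fwd
Round 4: pos1(id60) recv 91: fwd; pos2(id43) recv 78: fwd
Round 5: pos2(id43) recv 91: fwd; pos3(id91) recv 78: drop
Round 6: pos3(id91) recv 91: ELECTED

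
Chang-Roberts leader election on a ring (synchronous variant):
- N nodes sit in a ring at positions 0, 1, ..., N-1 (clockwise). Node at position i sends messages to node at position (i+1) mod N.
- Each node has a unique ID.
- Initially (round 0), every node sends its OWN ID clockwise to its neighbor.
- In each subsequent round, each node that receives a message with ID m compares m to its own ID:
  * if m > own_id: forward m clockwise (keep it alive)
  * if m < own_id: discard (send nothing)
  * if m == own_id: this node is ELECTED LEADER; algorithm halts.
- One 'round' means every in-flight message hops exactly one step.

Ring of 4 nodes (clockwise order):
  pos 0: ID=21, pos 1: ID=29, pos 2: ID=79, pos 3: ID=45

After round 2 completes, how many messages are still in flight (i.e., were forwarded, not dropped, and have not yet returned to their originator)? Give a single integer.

Round 1: pos1(id29) recv 21: drop; pos2(id79) recv 29: drop; pos3(id45) recv 79: fwd; pos0(id21) recv 45: fwd
Round 2: pos0(id21) recv 79: fwd; pos1(id29) recv 45: fwd
After round 2: 2 messages still in flight

Answer: 2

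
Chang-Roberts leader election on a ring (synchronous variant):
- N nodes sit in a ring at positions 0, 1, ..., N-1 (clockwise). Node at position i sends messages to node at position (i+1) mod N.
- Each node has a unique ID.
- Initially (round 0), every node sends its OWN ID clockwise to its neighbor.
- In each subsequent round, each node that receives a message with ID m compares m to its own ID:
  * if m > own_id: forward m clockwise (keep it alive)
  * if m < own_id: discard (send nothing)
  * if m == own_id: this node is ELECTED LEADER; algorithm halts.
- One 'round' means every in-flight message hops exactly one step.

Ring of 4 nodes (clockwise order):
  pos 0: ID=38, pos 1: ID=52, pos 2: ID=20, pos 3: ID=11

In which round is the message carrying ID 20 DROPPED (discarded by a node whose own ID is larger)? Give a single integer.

Round 1: pos1(id52) recv 38: drop; pos2(id20) recv 52: fwd; pos3(id11) recv 20: fwd; pos0(id38) recv 11: drop
Round 2: pos3(id11) recv 52: fwd; pos0(id38) recv 20: drop
Round 3: pos0(id38) recv 52: fwd
Round 4: pos1(id52) recv 52: ELECTED
Message ID 20 originates at pos 2; dropped at pos 0 in round 2

Answer: 2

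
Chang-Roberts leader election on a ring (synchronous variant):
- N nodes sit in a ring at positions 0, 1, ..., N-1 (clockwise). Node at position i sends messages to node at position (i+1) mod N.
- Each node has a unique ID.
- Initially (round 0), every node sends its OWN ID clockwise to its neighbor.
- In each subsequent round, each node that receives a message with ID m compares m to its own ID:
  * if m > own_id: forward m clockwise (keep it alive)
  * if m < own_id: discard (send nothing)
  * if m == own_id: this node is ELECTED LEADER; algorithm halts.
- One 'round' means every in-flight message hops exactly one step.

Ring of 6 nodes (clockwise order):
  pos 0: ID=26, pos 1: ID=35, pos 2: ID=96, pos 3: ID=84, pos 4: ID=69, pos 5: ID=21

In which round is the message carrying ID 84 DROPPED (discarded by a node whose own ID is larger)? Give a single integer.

Round 1: pos1(id35) recv 26: drop; pos2(id96) recv 35: drop; pos3(id84) recv 96: fwd; pos4(id69) recv 84: fwd; pos5(id21) recv 69: fwd; pos0(id26) recv 21: drop
Round 2: pos4(id69) recv 96: fwd; pos5(id21) recv 84: fwd; pos0(id26) recv 69: fwd
Round 3: pos5(id21) recv 96: fwd; pos0(id26) recv 84: fwd; pos1(id35) recv 69: fwd
Round 4: pos0(id26) recv 96: fwd; pos1(id35) recv 84: fwd; pos2(id96) recv 69: drop
Round 5: pos1(id35) recv 96: fwd; pos2(id96) recv 84: drop
Round 6: pos2(id96) recv 96: ELECTED
Message ID 84 originates at pos 3; dropped at pos 2 in round 5

Answer: 5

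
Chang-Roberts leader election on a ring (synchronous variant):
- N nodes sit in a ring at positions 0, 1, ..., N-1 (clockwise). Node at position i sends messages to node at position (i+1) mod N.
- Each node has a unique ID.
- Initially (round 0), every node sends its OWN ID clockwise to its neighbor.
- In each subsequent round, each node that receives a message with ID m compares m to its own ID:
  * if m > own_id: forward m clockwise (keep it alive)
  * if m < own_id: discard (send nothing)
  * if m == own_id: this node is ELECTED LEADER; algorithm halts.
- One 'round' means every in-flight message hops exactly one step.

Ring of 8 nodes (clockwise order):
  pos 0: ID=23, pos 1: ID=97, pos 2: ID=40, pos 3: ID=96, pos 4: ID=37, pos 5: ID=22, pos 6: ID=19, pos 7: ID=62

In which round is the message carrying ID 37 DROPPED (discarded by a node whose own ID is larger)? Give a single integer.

Round 1: pos1(id97) recv 23: drop; pos2(id40) recv 97: fwd; pos3(id96) recv 40: drop; pos4(id37) recv 96: fwd; pos5(id22) recv 37: fwd; pos6(id19) recv 22: fwd; pos7(id62) recv 19: drop; pos0(id23) recv 62: fwd
Round 2: pos3(id96) recv 97: fwd; pos5(id22) recv 96: fwd; pos6(id19) recv 37: fwd; pos7(id62) recv 22: drop; pos1(id97) recv 62: drop
Round 3: pos4(id37) recv 97: fwd; pos6(id19) recv 96: fwd; pos7(id62) recv 37: drop
Round 4: pos5(id22) recv 97: fwd; pos7(id62) recv 96: fwd
Round 5: pos6(id19) recv 97: fwd; pos0(id23) recv 96: fwd
Round 6: pos7(id62) recv 97: fwd; pos1(id97) recv 96: drop
Round 7: pos0(id23) recv 97: fwd
Round 8: pos1(id97) recv 97: ELECTED
Message ID 37 originates at pos 4; dropped at pos 7 in round 3

Answer: 3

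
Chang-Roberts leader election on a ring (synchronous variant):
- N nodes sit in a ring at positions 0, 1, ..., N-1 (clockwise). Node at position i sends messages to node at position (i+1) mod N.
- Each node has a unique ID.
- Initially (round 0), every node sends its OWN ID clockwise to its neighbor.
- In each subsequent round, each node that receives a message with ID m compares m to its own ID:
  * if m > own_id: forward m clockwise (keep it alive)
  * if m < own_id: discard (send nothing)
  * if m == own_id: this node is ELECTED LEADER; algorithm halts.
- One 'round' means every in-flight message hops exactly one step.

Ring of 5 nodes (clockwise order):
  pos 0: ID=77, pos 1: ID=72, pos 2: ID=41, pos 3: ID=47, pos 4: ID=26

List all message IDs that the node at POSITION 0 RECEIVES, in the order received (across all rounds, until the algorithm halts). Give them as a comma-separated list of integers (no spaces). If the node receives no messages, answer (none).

Round 1: pos1(id72) recv 77: fwd; pos2(id41) recv 72: fwd; pos3(id47) recv 41: drop; pos4(id26) recv 47: fwd; pos0(id77) recv 26: drop
Round 2: pos2(id41) recv 77: fwd; pos3(id47) recv 72: fwd; pos0(id77) recv 47: drop
Round 3: pos3(id47) recv 77: fwd; pos4(id26) recv 72: fwd
Round 4: pos4(id26) recv 77: fwd; pos0(id77) recv 72: drop
Round 5: pos0(id77) recv 77: ELECTED

Answer: 26,47,72,77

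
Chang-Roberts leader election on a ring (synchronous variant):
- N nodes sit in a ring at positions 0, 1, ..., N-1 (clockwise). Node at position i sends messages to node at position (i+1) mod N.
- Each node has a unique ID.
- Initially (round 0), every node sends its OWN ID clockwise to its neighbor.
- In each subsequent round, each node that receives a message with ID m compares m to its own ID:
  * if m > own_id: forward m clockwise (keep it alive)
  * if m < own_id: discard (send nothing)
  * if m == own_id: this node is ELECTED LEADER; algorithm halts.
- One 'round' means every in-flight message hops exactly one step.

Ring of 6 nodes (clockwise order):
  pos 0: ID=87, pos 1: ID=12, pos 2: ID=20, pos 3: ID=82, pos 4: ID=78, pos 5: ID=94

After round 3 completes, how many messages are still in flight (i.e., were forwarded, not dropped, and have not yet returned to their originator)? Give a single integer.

Round 1: pos1(id12) recv 87: fwd; pos2(id20) recv 12: drop; pos3(id82) recv 20: drop; pos4(id78) recv 82: fwd; pos5(id94) recv 78: drop; pos0(id87) recv 94: fwd
Round 2: pos2(id20) recv 87: fwd; pos5(id94) recv 82: drop; pos1(id12) recv 94: fwd
Round 3: pos3(id82) recv 87: fwd; pos2(id20) recv 94: fwd
After round 3: 2 messages still in flight

Answer: 2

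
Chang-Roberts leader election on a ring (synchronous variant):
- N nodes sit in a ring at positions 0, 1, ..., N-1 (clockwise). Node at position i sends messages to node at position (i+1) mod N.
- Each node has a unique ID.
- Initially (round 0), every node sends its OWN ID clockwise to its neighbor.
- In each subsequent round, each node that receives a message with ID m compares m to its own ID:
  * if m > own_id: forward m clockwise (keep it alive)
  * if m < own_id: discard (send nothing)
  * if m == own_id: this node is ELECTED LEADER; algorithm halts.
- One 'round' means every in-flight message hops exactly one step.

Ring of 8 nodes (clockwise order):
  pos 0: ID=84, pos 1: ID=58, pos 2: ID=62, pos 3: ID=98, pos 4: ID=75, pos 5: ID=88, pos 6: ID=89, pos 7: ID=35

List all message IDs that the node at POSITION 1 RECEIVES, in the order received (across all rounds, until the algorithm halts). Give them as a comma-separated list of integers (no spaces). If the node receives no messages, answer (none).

Round 1: pos1(id58) recv 84: fwd; pos2(id62) recv 58: drop; pos3(id98) recv 62: drop; pos4(id75) recv 98: fwd; pos5(id88) recv 75: drop; pos6(id89) recv 88: drop; pos7(id35) recv 89: fwd; pos0(id84) recv 35: drop
Round 2: pos2(id62) recv 84: fwd; pos5(id88) recv 98: fwd; pos0(id84) recv 89: fwd
Round 3: pos3(id98) recv 84: drop; pos6(id89) recv 98: fwd; pos1(id58) recv 89: fwd
Round 4: pos7(id35) recv 98: fwd; pos2(id62) recv 89: fwd
Round 5: pos0(id84) recv 98: fwd; pos3(id98) recv 89: drop
Round 6: pos1(id58) recv 98: fwd
Round 7: pos2(id62) recv 98: fwd
Round 8: pos3(id98) recv 98: ELECTED

Answer: 84,89,98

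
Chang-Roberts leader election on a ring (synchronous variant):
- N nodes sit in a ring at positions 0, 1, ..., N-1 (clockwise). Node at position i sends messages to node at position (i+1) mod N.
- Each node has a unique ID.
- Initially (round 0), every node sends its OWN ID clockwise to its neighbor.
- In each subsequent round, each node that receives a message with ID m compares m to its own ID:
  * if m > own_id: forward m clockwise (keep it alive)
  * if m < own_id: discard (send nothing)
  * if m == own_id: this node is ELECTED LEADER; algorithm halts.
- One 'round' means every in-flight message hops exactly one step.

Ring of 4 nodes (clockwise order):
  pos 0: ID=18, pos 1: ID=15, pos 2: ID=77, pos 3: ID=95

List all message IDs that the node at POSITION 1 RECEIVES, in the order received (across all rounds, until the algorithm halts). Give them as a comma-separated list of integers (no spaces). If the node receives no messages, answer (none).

Answer: 18,95

Derivation:
Round 1: pos1(id15) recv 18: fwd; pos2(id77) recv 15: drop; pos3(id95) recv 77: drop; pos0(id18) recv 95: fwd
Round 2: pos2(id77) recv 18: drop; pos1(id15) recv 95: fwd
Round 3: pos2(id77) recv 95: fwd
Round 4: pos3(id95) recv 95: ELECTED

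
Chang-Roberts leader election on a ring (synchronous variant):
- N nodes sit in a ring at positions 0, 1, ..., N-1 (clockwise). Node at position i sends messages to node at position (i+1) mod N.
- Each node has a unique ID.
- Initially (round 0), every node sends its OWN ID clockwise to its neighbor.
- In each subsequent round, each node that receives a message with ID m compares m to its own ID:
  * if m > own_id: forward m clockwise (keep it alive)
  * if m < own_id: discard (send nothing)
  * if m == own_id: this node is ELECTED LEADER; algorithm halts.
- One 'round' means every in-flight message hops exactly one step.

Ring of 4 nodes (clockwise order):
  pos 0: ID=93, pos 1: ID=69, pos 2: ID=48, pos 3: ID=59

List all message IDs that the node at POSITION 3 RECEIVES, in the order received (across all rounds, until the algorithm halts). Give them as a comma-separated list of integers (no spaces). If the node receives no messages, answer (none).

Answer: 48,69,93

Derivation:
Round 1: pos1(id69) recv 93: fwd; pos2(id48) recv 69: fwd; pos3(id59) recv 48: drop; pos0(id93) recv 59: drop
Round 2: pos2(id48) recv 93: fwd; pos3(id59) recv 69: fwd
Round 3: pos3(id59) recv 93: fwd; pos0(id93) recv 69: drop
Round 4: pos0(id93) recv 93: ELECTED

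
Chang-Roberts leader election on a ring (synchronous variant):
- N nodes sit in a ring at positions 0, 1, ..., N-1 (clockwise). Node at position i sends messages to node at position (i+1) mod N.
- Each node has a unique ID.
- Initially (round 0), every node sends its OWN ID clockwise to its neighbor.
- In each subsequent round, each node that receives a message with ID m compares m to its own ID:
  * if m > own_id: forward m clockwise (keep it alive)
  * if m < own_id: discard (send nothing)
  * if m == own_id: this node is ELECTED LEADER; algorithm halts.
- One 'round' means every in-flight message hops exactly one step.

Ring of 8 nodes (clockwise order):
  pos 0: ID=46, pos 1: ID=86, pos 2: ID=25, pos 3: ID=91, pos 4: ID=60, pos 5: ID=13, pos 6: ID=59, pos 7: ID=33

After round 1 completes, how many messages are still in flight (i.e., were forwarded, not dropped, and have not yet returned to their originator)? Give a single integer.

Round 1: pos1(id86) recv 46: drop; pos2(id25) recv 86: fwd; pos3(id91) recv 25: drop; pos4(id60) recv 91: fwd; pos5(id13) recv 60: fwd; pos6(id59) recv 13: drop; pos7(id33) recv 59: fwd; pos0(id46) recv 33: drop
After round 1: 4 messages still in flight

Answer: 4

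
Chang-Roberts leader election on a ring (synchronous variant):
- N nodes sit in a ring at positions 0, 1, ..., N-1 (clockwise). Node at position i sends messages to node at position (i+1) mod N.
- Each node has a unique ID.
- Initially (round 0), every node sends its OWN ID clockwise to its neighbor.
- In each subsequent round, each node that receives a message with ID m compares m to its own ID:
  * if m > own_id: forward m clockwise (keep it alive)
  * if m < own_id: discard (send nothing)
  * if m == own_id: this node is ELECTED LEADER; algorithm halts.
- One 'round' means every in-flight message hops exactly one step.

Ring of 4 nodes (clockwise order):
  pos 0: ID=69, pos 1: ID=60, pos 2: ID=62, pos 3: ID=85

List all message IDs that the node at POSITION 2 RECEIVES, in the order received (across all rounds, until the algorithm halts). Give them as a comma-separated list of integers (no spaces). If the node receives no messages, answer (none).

Round 1: pos1(id60) recv 69: fwd; pos2(id62) recv 60: drop; pos3(id85) recv 62: drop; pos0(id69) recv 85: fwd
Round 2: pos2(id62) recv 69: fwd; pos1(id60) recv 85: fwd
Round 3: pos3(id85) recv 69: drop; pos2(id62) recv 85: fwd
Round 4: pos3(id85) recv 85: ELECTED

Answer: 60,69,85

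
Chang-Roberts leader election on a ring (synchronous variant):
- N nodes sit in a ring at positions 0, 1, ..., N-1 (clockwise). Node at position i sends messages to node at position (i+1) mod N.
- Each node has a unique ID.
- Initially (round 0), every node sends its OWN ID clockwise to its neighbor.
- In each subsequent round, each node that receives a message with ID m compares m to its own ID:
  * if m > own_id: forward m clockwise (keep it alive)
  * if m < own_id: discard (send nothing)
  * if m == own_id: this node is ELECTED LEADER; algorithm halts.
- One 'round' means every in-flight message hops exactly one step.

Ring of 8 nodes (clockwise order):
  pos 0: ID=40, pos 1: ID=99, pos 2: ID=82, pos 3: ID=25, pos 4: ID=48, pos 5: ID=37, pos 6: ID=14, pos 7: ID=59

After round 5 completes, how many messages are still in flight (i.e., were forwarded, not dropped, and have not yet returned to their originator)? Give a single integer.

Answer: 2

Derivation:
Round 1: pos1(id99) recv 40: drop; pos2(id82) recv 99: fwd; pos3(id25) recv 82: fwd; pos4(id48) recv 25: drop; pos5(id37) recv 48: fwd; pos6(id14) recv 37: fwd; pos7(id59) recv 14: drop; pos0(id40) recv 59: fwd
Round 2: pos3(id25) recv 99: fwd; pos4(id48) recv 82: fwd; pos6(id14) recv 48: fwd; pos7(id59) recv 37: drop; pos1(id99) recv 59: drop
Round 3: pos4(id48) recv 99: fwd; pos5(id37) recv 82: fwd; pos7(id59) recv 48: drop
Round 4: pos5(id37) recv 99: fwd; pos6(id14) recv 82: fwd
Round 5: pos6(id14) recv 99: fwd; pos7(id59) recv 82: fwd
After round 5: 2 messages still in flight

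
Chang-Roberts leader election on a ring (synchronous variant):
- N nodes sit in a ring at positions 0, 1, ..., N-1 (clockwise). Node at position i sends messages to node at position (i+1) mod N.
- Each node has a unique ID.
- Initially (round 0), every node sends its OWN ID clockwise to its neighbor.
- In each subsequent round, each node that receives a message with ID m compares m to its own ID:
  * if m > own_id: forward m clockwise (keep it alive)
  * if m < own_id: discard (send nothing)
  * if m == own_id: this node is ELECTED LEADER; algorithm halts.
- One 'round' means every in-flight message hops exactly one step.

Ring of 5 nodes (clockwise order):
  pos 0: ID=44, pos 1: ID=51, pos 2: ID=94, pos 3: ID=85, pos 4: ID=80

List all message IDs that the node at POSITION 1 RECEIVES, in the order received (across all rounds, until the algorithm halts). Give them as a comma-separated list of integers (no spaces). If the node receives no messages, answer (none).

Answer: 44,80,85,94

Derivation:
Round 1: pos1(id51) recv 44: drop; pos2(id94) recv 51: drop; pos3(id85) recv 94: fwd; pos4(id80) recv 85: fwd; pos0(id44) recv 80: fwd
Round 2: pos4(id80) recv 94: fwd; pos0(id44) recv 85: fwd; pos1(id51) recv 80: fwd
Round 3: pos0(id44) recv 94: fwd; pos1(id51) recv 85: fwd; pos2(id94) recv 80: drop
Round 4: pos1(id51) recv 94: fwd; pos2(id94) recv 85: drop
Round 5: pos2(id94) recv 94: ELECTED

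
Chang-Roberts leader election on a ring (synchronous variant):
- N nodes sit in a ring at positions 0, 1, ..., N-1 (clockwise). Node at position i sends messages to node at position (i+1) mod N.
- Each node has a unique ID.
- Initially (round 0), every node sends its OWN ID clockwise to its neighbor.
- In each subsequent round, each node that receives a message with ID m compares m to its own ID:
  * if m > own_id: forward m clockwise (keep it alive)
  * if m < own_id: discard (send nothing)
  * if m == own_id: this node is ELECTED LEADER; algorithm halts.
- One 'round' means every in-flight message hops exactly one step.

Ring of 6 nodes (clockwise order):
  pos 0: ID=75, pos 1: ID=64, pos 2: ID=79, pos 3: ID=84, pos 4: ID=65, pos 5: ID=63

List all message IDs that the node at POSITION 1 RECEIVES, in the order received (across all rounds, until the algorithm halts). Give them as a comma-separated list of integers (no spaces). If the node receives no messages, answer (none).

Round 1: pos1(id64) recv 75: fwd; pos2(id79) recv 64: drop; pos3(id84) recv 79: drop; pos4(id65) recv 84: fwd; pos5(id63) recv 65: fwd; pos0(id75) recv 63: drop
Round 2: pos2(id79) recv 75: drop; pos5(id63) recv 84: fwd; pos0(id75) recv 65: drop
Round 3: pos0(id75) recv 84: fwd
Round 4: pos1(id64) recv 84: fwd
Round 5: pos2(id79) recv 84: fwd
Round 6: pos3(id84) recv 84: ELECTED

Answer: 75,84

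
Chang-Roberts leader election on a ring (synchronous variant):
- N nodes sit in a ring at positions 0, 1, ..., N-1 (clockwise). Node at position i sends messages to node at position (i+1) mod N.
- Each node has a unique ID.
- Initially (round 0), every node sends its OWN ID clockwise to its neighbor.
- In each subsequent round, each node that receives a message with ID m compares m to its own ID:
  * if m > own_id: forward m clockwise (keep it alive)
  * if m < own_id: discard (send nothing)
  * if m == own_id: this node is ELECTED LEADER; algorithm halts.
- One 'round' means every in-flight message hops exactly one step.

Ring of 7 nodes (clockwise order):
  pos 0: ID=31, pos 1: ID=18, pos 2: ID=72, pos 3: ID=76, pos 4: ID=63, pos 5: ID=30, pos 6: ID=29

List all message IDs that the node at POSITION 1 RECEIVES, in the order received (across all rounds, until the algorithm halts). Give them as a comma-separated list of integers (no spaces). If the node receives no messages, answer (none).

Round 1: pos1(id18) recv 31: fwd; pos2(id72) recv 18: drop; pos3(id76) recv 72: drop; pos4(id63) recv 76: fwd; pos5(id30) recv 63: fwd; pos6(id29) recv 30: fwd; pos0(id31) recv 29: drop
Round 2: pos2(id72) recv 31: drop; pos5(id30) recv 76: fwd; pos6(id29) recv 63: fwd; pos0(id31) recv 30: drop
Round 3: pos6(id29) recv 76: fwd; pos0(id31) recv 63: fwd
Round 4: pos0(id31) recv 76: fwd; pos1(id18) recv 63: fwd
Round 5: pos1(id18) recv 76: fwd; pos2(id72) recv 63: drop
Round 6: pos2(id72) recv 76: fwd
Round 7: pos3(id76) recv 76: ELECTED

Answer: 31,63,76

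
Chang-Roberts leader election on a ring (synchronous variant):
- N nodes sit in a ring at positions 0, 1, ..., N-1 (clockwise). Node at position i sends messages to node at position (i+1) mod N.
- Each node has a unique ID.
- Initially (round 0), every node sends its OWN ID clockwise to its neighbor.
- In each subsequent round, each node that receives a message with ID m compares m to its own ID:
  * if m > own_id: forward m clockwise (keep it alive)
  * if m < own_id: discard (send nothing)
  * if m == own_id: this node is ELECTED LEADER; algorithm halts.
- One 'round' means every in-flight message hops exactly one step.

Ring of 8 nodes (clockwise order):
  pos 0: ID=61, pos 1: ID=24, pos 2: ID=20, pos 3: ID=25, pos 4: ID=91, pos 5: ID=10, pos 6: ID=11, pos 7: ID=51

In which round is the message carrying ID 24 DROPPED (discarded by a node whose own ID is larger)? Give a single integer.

Round 1: pos1(id24) recv 61: fwd; pos2(id20) recv 24: fwd; pos3(id25) recv 20: drop; pos4(id91) recv 25: drop; pos5(id10) recv 91: fwd; pos6(id11) recv 10: drop; pos7(id51) recv 11: drop; pos0(id61) recv 51: drop
Round 2: pos2(id20) recv 61: fwd; pos3(id25) recv 24: drop; pos6(id11) recv 91: fwd
Round 3: pos3(id25) recv 61: fwd; pos7(id51) recv 91: fwd
Round 4: pos4(id91) recv 61: drop; pos0(id61) recv 91: fwd
Round 5: pos1(id24) recv 91: fwd
Round 6: pos2(id20) recv 91: fwd
Round 7: pos3(id25) recv 91: fwd
Round 8: pos4(id91) recv 91: ELECTED
Message ID 24 originates at pos 1; dropped at pos 3 in round 2

Answer: 2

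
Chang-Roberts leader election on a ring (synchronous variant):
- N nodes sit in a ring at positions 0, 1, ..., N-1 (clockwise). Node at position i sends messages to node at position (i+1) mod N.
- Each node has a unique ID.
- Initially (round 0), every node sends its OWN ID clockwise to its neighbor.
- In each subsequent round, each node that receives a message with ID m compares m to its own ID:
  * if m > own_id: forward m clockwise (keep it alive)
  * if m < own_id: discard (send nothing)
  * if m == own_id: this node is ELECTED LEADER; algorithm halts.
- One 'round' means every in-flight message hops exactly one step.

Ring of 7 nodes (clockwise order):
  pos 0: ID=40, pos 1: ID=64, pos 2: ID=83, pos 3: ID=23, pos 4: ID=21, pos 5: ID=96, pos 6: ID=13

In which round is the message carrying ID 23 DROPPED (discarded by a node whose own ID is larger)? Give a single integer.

Answer: 2

Derivation:
Round 1: pos1(id64) recv 40: drop; pos2(id83) recv 64: drop; pos3(id23) recv 83: fwd; pos4(id21) recv 23: fwd; pos5(id96) recv 21: drop; pos6(id13) recv 96: fwd; pos0(id40) recv 13: drop
Round 2: pos4(id21) recv 83: fwd; pos5(id96) recv 23: drop; pos0(id40) recv 96: fwd
Round 3: pos5(id96) recv 83: drop; pos1(id64) recv 96: fwd
Round 4: pos2(id83) recv 96: fwd
Round 5: pos3(id23) recv 96: fwd
Round 6: pos4(id21) recv 96: fwd
Round 7: pos5(id96) recv 96: ELECTED
Message ID 23 originates at pos 3; dropped at pos 5 in round 2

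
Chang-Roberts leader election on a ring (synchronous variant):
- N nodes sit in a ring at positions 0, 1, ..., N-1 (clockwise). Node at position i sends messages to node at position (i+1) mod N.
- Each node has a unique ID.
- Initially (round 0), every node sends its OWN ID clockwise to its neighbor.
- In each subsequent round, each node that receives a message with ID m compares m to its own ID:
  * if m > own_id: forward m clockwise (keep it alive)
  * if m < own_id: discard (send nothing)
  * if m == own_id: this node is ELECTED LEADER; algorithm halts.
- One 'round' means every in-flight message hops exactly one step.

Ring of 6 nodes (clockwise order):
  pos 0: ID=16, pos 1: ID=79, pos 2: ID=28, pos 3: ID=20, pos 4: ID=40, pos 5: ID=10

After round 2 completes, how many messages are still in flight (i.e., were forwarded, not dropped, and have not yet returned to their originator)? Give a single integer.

Round 1: pos1(id79) recv 16: drop; pos2(id28) recv 79: fwd; pos3(id20) recv 28: fwd; pos4(id40) recv 20: drop; pos5(id10) recv 40: fwd; pos0(id16) recv 10: drop
Round 2: pos3(id20) recv 79: fwd; pos4(id40) recv 28: drop; pos0(id16) recv 40: fwd
After round 2: 2 messages still in flight

Answer: 2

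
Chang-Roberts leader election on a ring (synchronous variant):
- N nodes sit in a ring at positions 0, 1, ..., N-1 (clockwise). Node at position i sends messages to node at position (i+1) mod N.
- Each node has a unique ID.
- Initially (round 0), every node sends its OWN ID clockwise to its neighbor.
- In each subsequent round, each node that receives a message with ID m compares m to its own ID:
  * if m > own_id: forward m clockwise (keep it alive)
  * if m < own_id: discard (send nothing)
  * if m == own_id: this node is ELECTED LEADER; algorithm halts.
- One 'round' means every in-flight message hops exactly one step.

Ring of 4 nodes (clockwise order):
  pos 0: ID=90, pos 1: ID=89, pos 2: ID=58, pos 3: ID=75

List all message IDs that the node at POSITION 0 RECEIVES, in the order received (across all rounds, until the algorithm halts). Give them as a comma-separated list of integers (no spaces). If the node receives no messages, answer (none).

Answer: 75,89,90

Derivation:
Round 1: pos1(id89) recv 90: fwd; pos2(id58) recv 89: fwd; pos3(id75) recv 58: drop; pos0(id90) recv 75: drop
Round 2: pos2(id58) recv 90: fwd; pos3(id75) recv 89: fwd
Round 3: pos3(id75) recv 90: fwd; pos0(id90) recv 89: drop
Round 4: pos0(id90) recv 90: ELECTED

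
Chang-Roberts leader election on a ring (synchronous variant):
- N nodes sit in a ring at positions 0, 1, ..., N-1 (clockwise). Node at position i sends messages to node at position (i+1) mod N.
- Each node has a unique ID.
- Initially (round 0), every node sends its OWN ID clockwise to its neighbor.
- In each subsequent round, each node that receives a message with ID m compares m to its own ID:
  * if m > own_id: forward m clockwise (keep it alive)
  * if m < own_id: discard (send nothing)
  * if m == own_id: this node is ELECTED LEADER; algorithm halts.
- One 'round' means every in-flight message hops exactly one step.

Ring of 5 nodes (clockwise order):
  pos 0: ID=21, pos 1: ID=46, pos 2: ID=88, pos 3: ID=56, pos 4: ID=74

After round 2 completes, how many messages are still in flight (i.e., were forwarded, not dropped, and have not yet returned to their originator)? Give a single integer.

Round 1: pos1(id46) recv 21: drop; pos2(id88) recv 46: drop; pos3(id56) recv 88: fwd; pos4(id74) recv 56: drop; pos0(id21) recv 74: fwd
Round 2: pos4(id74) recv 88: fwd; pos1(id46) recv 74: fwd
After round 2: 2 messages still in flight

Answer: 2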